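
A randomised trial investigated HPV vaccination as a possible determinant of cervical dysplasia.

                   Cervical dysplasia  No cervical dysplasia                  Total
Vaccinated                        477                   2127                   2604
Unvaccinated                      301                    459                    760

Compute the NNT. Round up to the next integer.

Risk in treated group = 477/2604 = 0.18318; risk in control = 301/760 = 0.39605.
Absolute risk reduction = 0.39605 − 0.18318 = 0.21287
NNT = 1 / ARR = 1 / 0.21287 = 4.698 → round up → 5

5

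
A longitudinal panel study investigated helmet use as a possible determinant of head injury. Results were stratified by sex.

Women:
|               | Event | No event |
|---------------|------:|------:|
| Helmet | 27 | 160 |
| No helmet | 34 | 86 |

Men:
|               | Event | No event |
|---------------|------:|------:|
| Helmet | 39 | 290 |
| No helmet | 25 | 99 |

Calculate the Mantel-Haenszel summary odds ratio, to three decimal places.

OR_MH = Σ(aᵢdᵢ/nᵢ) / Σ(bᵢcᵢ/nᵢ), where nᵢ is the stratum total.
Stratum 1 (Women): n = 307; a·d/n = 27·86/307 = 7.5635; b·c/n = 160·34/307 = 17.7199
Stratum 2 (Men): n = 453; a·d/n = 39·99/453 = 8.5232; b·c/n = 290·25/453 = 16.0044
OR_MH = (7.5635 + 8.5232) / (17.7199 + 16.0044) = 16.0867 / 33.7243 = 0.47701

0.477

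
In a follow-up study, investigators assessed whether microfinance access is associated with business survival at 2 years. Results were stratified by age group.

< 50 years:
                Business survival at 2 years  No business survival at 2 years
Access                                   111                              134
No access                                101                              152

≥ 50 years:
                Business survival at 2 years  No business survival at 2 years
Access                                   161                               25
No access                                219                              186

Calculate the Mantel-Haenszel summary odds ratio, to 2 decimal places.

OR_MH = Σ(aᵢdᵢ/nᵢ) / Σ(bᵢcᵢ/nᵢ), where nᵢ is the stratum total.
Stratum 1 (< 50 years): n = 498; a·d/n = 111·152/498 = 33.8795; b·c/n = 134·101/498 = 27.1767
Stratum 2 (≥ 50 years): n = 591; a·d/n = 161·186/591 = 50.6701; b·c/n = 25·219/591 = 9.2640
OR_MH = (33.8795 + 50.6701) / (27.1767 + 9.2640) = 84.5496 / 36.4407 = 2.32020

2.32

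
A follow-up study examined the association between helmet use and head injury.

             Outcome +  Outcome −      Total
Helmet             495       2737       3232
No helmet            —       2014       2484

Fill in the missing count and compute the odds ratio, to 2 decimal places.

0.77

The missing cell is in the unexposed row: 2484 − 2014 = 470.
So a = 495, b = 2737, c = 470, d = 2014.
OR = (a·d)/(b·c) = (495 × 2014) / (2737 × 470) = 996930 / 1286390 = 0.77498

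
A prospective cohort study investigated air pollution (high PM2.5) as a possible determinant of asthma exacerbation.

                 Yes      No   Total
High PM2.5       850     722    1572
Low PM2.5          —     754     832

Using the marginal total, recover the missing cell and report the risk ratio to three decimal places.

The missing cell is in the unexposed row: 832 − 754 = 78.
So a = 850, b = 722, c = 78, d = 754.
RR = [a/(a+b)] / [c/(c+d)] = (850/1572) / (78/832) = 0.54071/0.09375 = 5.76760

5.768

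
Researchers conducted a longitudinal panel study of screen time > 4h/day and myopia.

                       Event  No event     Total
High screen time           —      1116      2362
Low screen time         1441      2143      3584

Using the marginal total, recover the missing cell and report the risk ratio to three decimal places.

1.312

The missing cell is in the exposed row: 2362 − 1116 = 1246.
So a = 1246, b = 1116, c = 1441, d = 2143.
RR = [a/(a+b)] / [c/(c+d)] = (1246/2362) / (1441/3584) = 0.52752/0.40206 = 1.31203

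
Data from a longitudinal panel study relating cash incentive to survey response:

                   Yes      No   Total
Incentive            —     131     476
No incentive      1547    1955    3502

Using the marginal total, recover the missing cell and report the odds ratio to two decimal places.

3.33

The missing cell is in the exposed row: 476 − 131 = 345.
So a = 345, b = 131, c = 1547, d = 1955.
OR = (a·d)/(b·c) = (345 × 1955) / (131 × 1547) = 674475 / 202657 = 3.32816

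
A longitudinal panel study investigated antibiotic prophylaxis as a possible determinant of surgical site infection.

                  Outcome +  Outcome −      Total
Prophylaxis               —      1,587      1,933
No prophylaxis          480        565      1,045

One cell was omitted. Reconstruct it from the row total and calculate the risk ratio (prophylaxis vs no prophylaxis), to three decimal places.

The missing cell is in the exposed row: 1933 − 1587 = 346.
So a = 346, b = 1587, c = 480, d = 565.
RR = [a/(a+b)] / [c/(c+d)] = (346/1933) / (480/1045) = 0.17900/0.45933 = 0.38969

0.390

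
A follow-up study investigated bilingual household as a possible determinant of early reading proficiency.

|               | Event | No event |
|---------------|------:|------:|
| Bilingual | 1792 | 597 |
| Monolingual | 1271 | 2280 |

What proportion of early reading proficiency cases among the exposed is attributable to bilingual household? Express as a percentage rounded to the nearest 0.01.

52.28

Cells: a = 1792, b = 597, c = 1271, d = 2280.
Risk in exposed = 1792/2389 = 0.75010; risk in unexposed = 1271/3551 = 0.35793.
RR = 0.75010/0.35793 = 2.09569
AR% = (RR − 1)/RR × 100 = (2.09569 − 1)/2.09569 × 100 = 52.2830%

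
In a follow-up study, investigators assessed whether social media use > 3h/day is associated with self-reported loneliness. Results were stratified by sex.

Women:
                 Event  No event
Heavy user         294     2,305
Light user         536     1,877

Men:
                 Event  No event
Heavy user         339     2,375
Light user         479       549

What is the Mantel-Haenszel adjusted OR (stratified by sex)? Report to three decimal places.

0.290

OR_MH = Σ(aᵢdᵢ/nᵢ) / Σ(bᵢcᵢ/nᵢ), where nᵢ is the stratum total.
Stratum 1 (Women): n = 5012; a·d/n = 294·1877/5012 = 110.1034; b·c/n = 2305·536/5012 = 246.5044
Stratum 2 (Men): n = 3742; a·d/n = 339·549/3742 = 49.7357; b·c/n = 2375·479/3742 = 304.0152
OR_MH = (110.1034 + 49.7357) / (246.5044 + 304.0152) = 159.8391 / 550.5196 = 0.29034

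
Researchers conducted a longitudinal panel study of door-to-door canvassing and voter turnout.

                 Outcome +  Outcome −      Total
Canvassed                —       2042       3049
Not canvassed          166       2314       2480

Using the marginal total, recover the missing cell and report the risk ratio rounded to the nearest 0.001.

4.934

The missing cell is in the exposed row: 3049 − 2042 = 1007.
So a = 1007, b = 2042, c = 166, d = 2314.
RR = [a/(a+b)] / [c/(c+d)] = (1007/3049) / (166/2480) = 0.33027/0.06694 = 4.93419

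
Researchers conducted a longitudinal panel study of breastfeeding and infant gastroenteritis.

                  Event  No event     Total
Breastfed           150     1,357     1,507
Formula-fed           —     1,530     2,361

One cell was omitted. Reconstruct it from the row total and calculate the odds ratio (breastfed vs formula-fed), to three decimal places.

0.204

The missing cell is in the unexposed row: 2361 − 1530 = 831.
So a = 150, b = 1357, c = 831, d = 1530.
OR = (a·d)/(b·c) = (150 × 1530) / (1357 × 831) = 229500 / 1127667 = 0.20352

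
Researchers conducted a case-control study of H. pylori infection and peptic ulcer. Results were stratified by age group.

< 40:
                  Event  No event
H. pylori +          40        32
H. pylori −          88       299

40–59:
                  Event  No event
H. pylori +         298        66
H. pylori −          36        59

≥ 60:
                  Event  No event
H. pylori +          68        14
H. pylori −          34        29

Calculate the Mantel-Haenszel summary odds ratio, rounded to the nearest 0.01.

OR_MH = Σ(aᵢdᵢ/nᵢ) / Σ(bᵢcᵢ/nᵢ), where nᵢ is the stratum total.
Stratum 1 (< 40): n = 459; a·d/n = 40·299/459 = 26.0566; b·c/n = 32·88/459 = 6.1351
Stratum 2 (40–59): n = 459; a·d/n = 298·59/459 = 38.3050; b·c/n = 66·36/459 = 5.1765
Stratum 3 (≥ 60): n = 145; a·d/n = 68·29/145 = 13.6000; b·c/n = 14·34/145 = 3.2828
OR_MH = (26.0566 + 38.3050 + 13.6000) / (6.1351 + 5.1765 + 3.2828) = 77.9617 / 14.5943 = 5.34192

5.34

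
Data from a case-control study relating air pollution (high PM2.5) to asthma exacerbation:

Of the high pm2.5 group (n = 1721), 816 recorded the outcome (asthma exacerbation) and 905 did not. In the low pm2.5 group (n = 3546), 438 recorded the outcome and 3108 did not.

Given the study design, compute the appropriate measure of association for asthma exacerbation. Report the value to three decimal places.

From the description: a = 816, b = 905, c = 438, d = 3108.
This is a case-control study: participants were sampled on outcome status, so risks in the source population cannot be estimated directly — relative risk is not valid here. The odds ratio is the appropriate measure.
OR = (a·d)/(b·c) = (816 × 3108) / (905 × 438) = 2536128 / 396390 = 6.39806

6.398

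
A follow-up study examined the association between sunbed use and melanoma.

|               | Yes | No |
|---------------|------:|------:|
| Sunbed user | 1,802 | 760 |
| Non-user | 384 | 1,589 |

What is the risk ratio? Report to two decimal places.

Cells: a = 1802, b = 760, c = 384, d = 1589.
Risk in exposed = 1802/2562 = 0.70336; risk in unexposed = 384/1973 = 0.19463.
RR = 0.70336 / 0.19463 = 3.61386
The risk among the exposed is 3.61 times that among the unexposed.

3.61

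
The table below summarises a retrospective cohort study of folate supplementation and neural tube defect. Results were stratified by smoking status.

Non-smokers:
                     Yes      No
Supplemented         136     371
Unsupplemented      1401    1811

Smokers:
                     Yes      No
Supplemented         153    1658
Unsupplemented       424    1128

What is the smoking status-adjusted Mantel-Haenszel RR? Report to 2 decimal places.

RR_MH = Σ(aᵢ·n₀ᵢ/nᵢ) / Σ(cᵢ·n₁ᵢ/nᵢ), with n₁ᵢ = aᵢ+bᵢ (exposed), n₀ᵢ = cᵢ+dᵢ (unexposed), nᵢ = n₁ᵢ+n₀ᵢ.
Stratum 1 (Non-smokers): n₁ = 507, n₀ = 3212, n = 3719; a·n₀/n = 136·3212/3719 = 117.4595; c·n₁/n = 1401·507/3719 = 190.9941
Stratum 2 (Smokers): n₁ = 1811, n₀ = 1552, n = 3363; a·n₀/n = 153·1552/3363 = 70.6084; c·n₁/n = 424·1811/3363 = 228.3271
RR_MH = (117.4595 + 70.6084) / (190.9941 + 228.3271) = 188.0679 / 419.3212 = 0.44851

0.45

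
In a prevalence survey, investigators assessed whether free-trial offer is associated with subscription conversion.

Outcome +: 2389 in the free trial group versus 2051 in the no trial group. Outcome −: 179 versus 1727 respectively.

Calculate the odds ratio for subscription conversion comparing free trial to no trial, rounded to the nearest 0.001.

11.238

From the description: a = 2389, b = 179, c = 2051, d = 1727.
OR = (a·d)/(b·c) = (2389 × 1727) / (179 × 2051) = 4125803 / 367129 = 11.23802
The odds of subscription conversion are about 11.24 times as high in the free trial group.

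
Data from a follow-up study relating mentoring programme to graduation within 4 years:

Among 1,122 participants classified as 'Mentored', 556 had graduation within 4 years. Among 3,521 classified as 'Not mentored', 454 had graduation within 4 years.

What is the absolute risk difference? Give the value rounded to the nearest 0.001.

From the description: a = 556, b = 566, c = 454, d = 3067.
Risk in exposed = 556/1122 = 0.495544; risk in unexposed = 454/3521 = 0.128941.
Risk difference = 0.495544 − 0.128941 = 0.366603

0.367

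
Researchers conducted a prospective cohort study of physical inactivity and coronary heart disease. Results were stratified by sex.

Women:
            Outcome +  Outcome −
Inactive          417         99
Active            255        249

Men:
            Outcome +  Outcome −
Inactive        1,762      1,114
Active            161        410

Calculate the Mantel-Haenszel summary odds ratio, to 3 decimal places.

OR_MH = Σ(aᵢdᵢ/nᵢ) / Σ(bᵢcᵢ/nᵢ), where nᵢ is the stratum total.
Stratum 1 (Women): n = 1020; a·d/n = 417·249/1020 = 101.7971; b·c/n = 99·255/1020 = 24.7500
Stratum 2 (Men): n = 3447; a·d/n = 1762·410/3447 = 209.5793; b·c/n = 1114·161/3447 = 52.0319
OR_MH = (101.7971 + 209.5793) / (24.7500 + 52.0319) = 311.3764 / 76.7819 = 4.05534

4.055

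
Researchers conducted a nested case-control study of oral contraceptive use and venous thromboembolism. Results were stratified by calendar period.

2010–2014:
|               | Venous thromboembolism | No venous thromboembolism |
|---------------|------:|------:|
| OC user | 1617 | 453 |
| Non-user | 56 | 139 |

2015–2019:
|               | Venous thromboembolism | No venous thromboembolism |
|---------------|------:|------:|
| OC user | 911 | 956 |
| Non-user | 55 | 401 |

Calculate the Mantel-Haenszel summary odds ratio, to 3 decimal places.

OR_MH = Σ(aᵢdᵢ/nᵢ) / Σ(bᵢcᵢ/nᵢ), where nᵢ is the stratum total.
Stratum 1 (2010–2014): n = 2265; a·d/n = 1617·139/2265 = 99.2331; b·c/n = 453·56/2265 = 11.2000
Stratum 2 (2015–2019): n = 2323; a·d/n = 911·401/2323 = 157.2583; b·c/n = 956·55/2323 = 22.6345
OR_MH = (99.2331 + 157.2583) / (11.2000 + 22.6345) = 256.4914 / 33.8345 = 7.58076

7.581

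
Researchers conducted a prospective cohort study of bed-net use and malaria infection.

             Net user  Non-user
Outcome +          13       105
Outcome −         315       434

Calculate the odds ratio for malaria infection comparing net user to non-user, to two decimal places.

Reading the table with exposure as columns: a = 13 (Net user, case), b = 315 (Net user, non-case), c = 105 (Non-user, case), d = 434.
OR = (a·d)/(b·c) = (13 × 434) / (315 × 105) = 5642 / 33075 = 0.17058
Exposure is associated with lower odds of malaria infection (OR = 0.17 < 1).

0.17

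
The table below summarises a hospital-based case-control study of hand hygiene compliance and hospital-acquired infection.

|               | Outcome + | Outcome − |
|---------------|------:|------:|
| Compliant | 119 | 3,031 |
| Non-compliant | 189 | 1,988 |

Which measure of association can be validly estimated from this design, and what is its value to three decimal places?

0.413

Cells: a = 119, b = 3031, c = 189, d = 1988.
This is a hospital-based case-control study: participants were sampled on outcome status, so risks in the source population cannot be estimated directly — relative risk is not valid here. The odds ratio is the appropriate measure.
OR = (a·d)/(b·c) = (119 × 1988) / (3031 × 189) = 236572 / 572859 = 0.41297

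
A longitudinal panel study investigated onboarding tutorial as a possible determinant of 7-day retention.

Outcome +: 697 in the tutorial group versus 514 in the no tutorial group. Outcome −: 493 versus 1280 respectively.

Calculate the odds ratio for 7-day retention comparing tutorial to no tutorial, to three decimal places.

3.521

From the description: a = 697, b = 493, c = 514, d = 1280.
OR = (a·d)/(b·c) = (697 × 1280) / (493 × 514) = 892160 / 253402 = 3.52073
The odds of 7-day retention are about 3.52 times as high in the tutorial group.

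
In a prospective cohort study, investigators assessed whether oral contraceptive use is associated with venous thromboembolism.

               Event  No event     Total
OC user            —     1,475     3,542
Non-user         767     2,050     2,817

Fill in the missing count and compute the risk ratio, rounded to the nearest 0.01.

2.14

The missing cell is in the exposed row: 3542 − 1475 = 2067.
So a = 2067, b = 1475, c = 767, d = 2050.
RR = [a/(a+b)] / [c/(c+d)] = (2067/3542) / (767/2817) = 0.58357/0.27228 = 2.14330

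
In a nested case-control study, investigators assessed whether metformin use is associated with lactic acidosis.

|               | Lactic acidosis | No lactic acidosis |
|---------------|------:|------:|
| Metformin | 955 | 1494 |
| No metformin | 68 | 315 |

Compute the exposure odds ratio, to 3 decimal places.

Cells: a = 955, b = 1494, c = 68, d = 315.
OR = (a·d)/(b·c) = (955 × 315) / (1494 × 68) = 300825 / 101592 = 2.96111
The odds of lactic acidosis are about 2.96 times as high in the metformin group.

2.961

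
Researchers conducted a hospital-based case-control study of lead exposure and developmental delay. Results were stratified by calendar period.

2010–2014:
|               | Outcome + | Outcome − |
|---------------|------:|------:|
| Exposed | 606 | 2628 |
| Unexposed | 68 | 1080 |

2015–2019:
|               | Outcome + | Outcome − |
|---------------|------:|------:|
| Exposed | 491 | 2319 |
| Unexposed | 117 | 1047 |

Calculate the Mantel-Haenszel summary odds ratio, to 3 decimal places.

OR_MH = Σ(aᵢdᵢ/nᵢ) / Σ(bᵢcᵢ/nᵢ), where nᵢ is the stratum total.
Stratum 1 (2010–2014): n = 4382; a·d/n = 606·1080/4382 = 149.3565; b·c/n = 2628·68/4382 = 40.7814
Stratum 2 (2015–2019): n = 3974; a·d/n = 491·1047/3974 = 129.3601; b·c/n = 2319·117/3974 = 68.2745
OR_MH = (149.3565 + 129.3601) / (40.7814 + 68.2745) = 278.7165 / 109.0559 = 2.55572

2.556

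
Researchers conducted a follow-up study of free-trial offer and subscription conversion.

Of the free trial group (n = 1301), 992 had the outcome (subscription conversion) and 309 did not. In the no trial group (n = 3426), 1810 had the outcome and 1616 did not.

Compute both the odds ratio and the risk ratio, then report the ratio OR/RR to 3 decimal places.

1.986

From the description: a = 992, b = 309, c = 1810, d = 1616.
OR = (992·1616)/(309·1810) = 1603072/559290 = 2.86626
Risk in exposed = 992/1301 = 0.76249; risk in unexposed = 1810/3426 = 0.52831; RR = 1.44326
OR/RR = 2.86626 / 1.44326 = 1.98597
The outcome is not rare, so the OR lies further from 1 than the RR.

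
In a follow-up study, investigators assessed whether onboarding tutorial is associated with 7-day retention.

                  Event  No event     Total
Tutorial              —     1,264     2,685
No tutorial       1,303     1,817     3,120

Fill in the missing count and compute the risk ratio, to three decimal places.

1.267

The missing cell is in the exposed row: 2685 − 1264 = 1421.
So a = 1421, b = 1264, c = 1303, d = 1817.
RR = [a/(a+b)] / [c/(c+d)] = (1421/2685) / (1303/3120) = 0.52924/0.41763 = 1.26724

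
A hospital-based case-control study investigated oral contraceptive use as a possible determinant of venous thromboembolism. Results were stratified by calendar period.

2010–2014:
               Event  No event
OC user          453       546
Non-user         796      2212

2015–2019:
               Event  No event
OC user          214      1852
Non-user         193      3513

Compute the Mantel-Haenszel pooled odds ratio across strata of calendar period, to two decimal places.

OR_MH = Σ(aᵢdᵢ/nᵢ) / Σ(bᵢcᵢ/nᵢ), where nᵢ is the stratum total.
Stratum 1 (2010–2014): n = 4007; a·d/n = 453·2212/4007 = 250.0714; b·c/n = 546·796/4007 = 108.4642
Stratum 2 (2015–2019): n = 5772; a·d/n = 214·3513/5772 = 130.2464; b·c/n = 1852·193/5772 = 61.9258
OR_MH = (250.0714 + 130.2464) / (108.4642 + 61.9258) = 380.3177 / 170.3900 = 2.23204

2.23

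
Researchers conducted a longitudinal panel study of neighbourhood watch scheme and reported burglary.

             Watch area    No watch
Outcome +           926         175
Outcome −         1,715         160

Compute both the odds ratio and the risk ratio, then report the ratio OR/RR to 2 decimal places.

Reading the table with exposure as columns: a = 926 (Watch area, case), b = 1715 (Watch area, non-case), c = 175 (No watch, case), d = 160.
OR = (926·160)/(1715·175) = 148160/300125 = 0.49366
Risk in exposed = 926/2641 = 0.35062; risk in unexposed = 175/335 = 0.52239; RR = 0.67120
OR/RR = 0.49366 / 0.67120 = 0.73549
The outcome is not rare, so the OR lies further from 1 than the RR.

0.74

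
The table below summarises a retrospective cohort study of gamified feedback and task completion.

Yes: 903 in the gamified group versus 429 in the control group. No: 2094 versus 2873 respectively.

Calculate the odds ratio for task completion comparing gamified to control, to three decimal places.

2.888

From the description: a = 903, b = 2094, c = 429, d = 2873.
OR = (a·d)/(b·c) = (903 × 2873) / (2094 × 429) = 2594319 / 898326 = 2.88795
The odds of task completion are about 2.89 times as high in the gamified group.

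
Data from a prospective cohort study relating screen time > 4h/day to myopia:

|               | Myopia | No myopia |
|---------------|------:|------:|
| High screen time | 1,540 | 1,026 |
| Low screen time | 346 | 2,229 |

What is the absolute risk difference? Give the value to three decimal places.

0.466

Cells: a = 1540, b = 1026, c = 346, d = 2229.
Risk in exposed = 1540/2566 = 0.600156; risk in unexposed = 346/2575 = 0.134369.
Risk difference = 0.600156 − 0.134369 = 0.465787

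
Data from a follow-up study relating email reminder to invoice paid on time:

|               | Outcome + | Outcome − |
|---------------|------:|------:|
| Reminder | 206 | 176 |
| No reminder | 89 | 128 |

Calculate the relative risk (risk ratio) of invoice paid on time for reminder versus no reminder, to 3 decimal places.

1.315

Cells: a = 206, b = 176, c = 89, d = 128.
Risk in exposed = 206/382 = 0.53927; risk in unexposed = 89/217 = 0.41014.
RR = 0.53927 / 0.41014 = 1.31484
The risk among the exposed is 1.31 times that among the unexposed.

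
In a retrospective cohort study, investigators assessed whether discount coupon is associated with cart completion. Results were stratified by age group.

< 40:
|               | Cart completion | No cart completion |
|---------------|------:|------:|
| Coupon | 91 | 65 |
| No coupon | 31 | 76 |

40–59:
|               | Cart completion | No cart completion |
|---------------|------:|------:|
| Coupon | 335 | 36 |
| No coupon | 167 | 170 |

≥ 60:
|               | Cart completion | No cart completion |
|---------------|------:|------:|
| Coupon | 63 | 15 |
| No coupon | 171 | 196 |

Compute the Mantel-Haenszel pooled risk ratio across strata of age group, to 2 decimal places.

RR_MH = Σ(aᵢ·n₀ᵢ/nᵢ) / Σ(cᵢ·n₁ᵢ/nᵢ), with n₁ᵢ = aᵢ+bᵢ (exposed), n₀ᵢ = cᵢ+dᵢ (unexposed), nᵢ = n₁ᵢ+n₀ᵢ.
Stratum 1 (< 40): n₁ = 156, n₀ = 107, n = 263; a·n₀/n = 91·107/263 = 37.0228; c·n₁/n = 31·156/263 = 18.3878
Stratum 2 (40–59): n₁ = 371, n₀ = 337, n = 708; a·n₀/n = 335·337/708 = 159.4562; c·n₁/n = 167·371/708 = 87.5099
Stratum 3 (≥ 60): n₁ = 78, n₀ = 367, n = 445; a·n₀/n = 63·367/445 = 51.9573; c·n₁/n = 171·78/445 = 29.9730
RR_MH = (37.0228 + 159.4562 + 51.9573) / (18.3878 + 87.5099 + 29.9730) = 248.4363 / 135.8708 = 1.82848

1.83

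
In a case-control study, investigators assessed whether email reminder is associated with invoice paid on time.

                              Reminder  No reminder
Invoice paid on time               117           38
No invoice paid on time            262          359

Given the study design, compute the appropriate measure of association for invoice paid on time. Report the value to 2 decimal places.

4.22

Reading the table with exposure as columns: a = 117 (Reminder, case), b = 262 (Reminder, non-case), c = 38 (No reminder, case), d = 359.
This is a case-control study: participants were sampled on outcome status, so risks in the source population cannot be estimated directly — relative risk is not valid here. The odds ratio is the appropriate measure.
OR = (a·d)/(b·c) = (117 × 359) / (262 × 38) = 42003 / 9956 = 4.21886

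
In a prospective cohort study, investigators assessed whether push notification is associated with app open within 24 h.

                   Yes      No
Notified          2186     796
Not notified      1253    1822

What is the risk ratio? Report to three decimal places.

1.799

Cells: a = 2186, b = 796, c = 1253, d = 1822.
Risk in exposed = 2186/2982 = 0.73307; risk in unexposed = 1253/3075 = 0.40748.
RR = 0.73307 / 0.40748 = 1.79902
The risk among the exposed is 1.80 times that among the unexposed.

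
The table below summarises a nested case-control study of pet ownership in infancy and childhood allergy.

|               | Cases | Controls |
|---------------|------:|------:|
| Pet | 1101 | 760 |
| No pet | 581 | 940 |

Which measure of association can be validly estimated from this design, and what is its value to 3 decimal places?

Cells: a = 1101, b = 760, c = 581, d = 940.
This is a nested case-control study: participants were sampled on outcome status, so risks in the source population cannot be estimated directly — relative risk is not valid here. The odds ratio is the appropriate measure.
OR = (a·d)/(b·c) = (1101 × 940) / (760 × 581) = 1034940 / 441560 = 2.34383

2.344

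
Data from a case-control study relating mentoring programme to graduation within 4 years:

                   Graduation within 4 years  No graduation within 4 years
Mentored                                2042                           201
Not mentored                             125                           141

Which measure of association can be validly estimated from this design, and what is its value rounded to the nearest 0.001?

Cells: a = 2042, b = 201, c = 125, d = 141.
This is a case-control study: participants were sampled on outcome status, so risks in the source population cannot be estimated directly — relative risk is not valid here. The odds ratio is the appropriate measure.
OR = (a·d)/(b·c) = (2042 × 141) / (201 × 125) = 287922 / 25125 = 11.45958

11.460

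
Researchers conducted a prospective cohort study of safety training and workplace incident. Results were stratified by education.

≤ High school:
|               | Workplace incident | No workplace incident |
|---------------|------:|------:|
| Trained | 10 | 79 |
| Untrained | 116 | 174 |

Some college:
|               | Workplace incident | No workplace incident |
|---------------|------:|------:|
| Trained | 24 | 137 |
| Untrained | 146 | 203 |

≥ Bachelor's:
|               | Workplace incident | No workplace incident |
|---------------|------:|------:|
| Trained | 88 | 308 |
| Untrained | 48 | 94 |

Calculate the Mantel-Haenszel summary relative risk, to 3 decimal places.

RR_MH = Σ(aᵢ·n₀ᵢ/nᵢ) / Σ(cᵢ·n₁ᵢ/nᵢ), with n₁ᵢ = aᵢ+bᵢ (exposed), n₀ᵢ = cᵢ+dᵢ (unexposed), nᵢ = n₁ᵢ+n₀ᵢ.
Stratum 1 (≤ High school): n₁ = 89, n₀ = 290, n = 379; a·n₀/n = 10·290/379 = 7.6517; c·n₁/n = 116·89/379 = 27.2401
Stratum 2 (Some college): n₁ = 161, n₀ = 349, n = 510; a·n₀/n = 24·349/510 = 16.4235; c·n₁/n = 146·161/510 = 46.0902
Stratum 3 (≥ Bachelor's): n₁ = 396, n₀ = 142, n = 538; a·n₀/n = 88·142/538 = 23.2268; c·n₁/n = 48·396/538 = 35.3309
RR_MH = (7.6517 + 16.4235 + 23.2268) / (27.2401 + 46.0902 + 35.3309) = 47.3020 / 108.6612 = 0.43532

0.435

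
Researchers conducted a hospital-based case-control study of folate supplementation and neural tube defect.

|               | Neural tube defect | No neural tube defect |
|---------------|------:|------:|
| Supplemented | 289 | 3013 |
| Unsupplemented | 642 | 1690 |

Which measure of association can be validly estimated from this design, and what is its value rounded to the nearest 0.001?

Cells: a = 289, b = 3013, c = 642, d = 1690.
This is a hospital-based case-control study: participants were sampled on outcome status, so risks in the source population cannot be estimated directly — relative risk is not valid here. The odds ratio is the appropriate measure.
OR = (a·d)/(b·c) = (289 × 1690) / (3013 × 642) = 488410 / 1934346 = 0.25249

0.252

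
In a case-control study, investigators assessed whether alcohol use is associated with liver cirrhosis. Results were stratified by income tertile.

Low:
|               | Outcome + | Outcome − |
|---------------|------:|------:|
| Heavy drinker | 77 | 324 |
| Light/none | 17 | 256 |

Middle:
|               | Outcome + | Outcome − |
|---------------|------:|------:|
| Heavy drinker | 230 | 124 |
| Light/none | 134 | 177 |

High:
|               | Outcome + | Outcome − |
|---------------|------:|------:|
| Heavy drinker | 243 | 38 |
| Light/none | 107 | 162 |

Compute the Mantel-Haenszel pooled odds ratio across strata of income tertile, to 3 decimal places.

3.996

OR_MH = Σ(aᵢdᵢ/nᵢ) / Σ(bᵢcᵢ/nᵢ), where nᵢ is the stratum total.
Stratum 1 (Low): n = 674; a·d/n = 77·256/674 = 29.2463; b·c/n = 324·17/674 = 8.1721
Stratum 2 (Middle): n = 665; a·d/n = 230·177/665 = 61.2180; b·c/n = 124·134/665 = 24.9865
Stratum 3 (High): n = 550; a·d/n = 243·162/550 = 71.5745; b·c/n = 38·107/550 = 7.3927
OR_MH = (29.2463 + 61.2180 + 71.5745) / (8.1721 + 24.9865 + 7.3927) = 162.0389 / 40.5513 = 3.99590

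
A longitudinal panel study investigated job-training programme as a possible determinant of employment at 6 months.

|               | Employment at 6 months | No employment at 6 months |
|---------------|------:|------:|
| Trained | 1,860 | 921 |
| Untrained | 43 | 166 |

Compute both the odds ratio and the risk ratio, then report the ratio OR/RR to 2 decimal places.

Cells: a = 1860, b = 921, c = 43, d = 166.
OR = (1860·166)/(921·43) = 308760/39603 = 7.79638
Risk in exposed = 1860/2781 = 0.66882; risk in unexposed = 43/209 = 0.20574; RR = 3.25080
OR/RR = 7.79638 / 3.25080 = 2.39830
The outcome is not rare, so the OR lies further from 1 than the RR.

2.40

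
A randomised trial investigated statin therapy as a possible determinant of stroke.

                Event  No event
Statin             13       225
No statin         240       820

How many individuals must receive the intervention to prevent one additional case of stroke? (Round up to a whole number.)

Risk in treated group = 13/238 = 0.05462; risk in control = 240/1060 = 0.22642.
Absolute risk reduction = 0.22642 − 0.05462 = 0.17179
NNT = 1 / ARR = 1 / 0.17179 = 5.821 → round up → 6

6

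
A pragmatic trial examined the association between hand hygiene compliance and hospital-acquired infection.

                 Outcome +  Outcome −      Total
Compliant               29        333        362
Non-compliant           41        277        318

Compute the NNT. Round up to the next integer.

21

Risk in treated group = 29/362 = 0.08011; risk in control = 41/318 = 0.12893.
Absolute risk reduction = 0.12893 − 0.08011 = 0.04882
NNT = 1 / ARR = 1 / 0.04882 = 20.483 → round up → 21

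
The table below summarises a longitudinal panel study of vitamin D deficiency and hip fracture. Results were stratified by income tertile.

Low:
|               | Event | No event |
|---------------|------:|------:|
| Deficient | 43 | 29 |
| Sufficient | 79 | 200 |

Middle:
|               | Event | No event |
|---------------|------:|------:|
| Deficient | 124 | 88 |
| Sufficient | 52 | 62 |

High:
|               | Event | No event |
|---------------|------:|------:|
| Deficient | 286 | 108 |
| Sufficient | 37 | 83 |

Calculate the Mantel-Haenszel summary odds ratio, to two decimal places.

OR_MH = Σ(aᵢdᵢ/nᵢ) / Σ(bᵢcᵢ/nᵢ), where nᵢ is the stratum total.
Stratum 1 (Low): n = 351; a·d/n = 43·200/351 = 24.5014; b·c/n = 29·79/351 = 6.5271
Stratum 2 (Middle): n = 326; a·d/n = 124·62/326 = 23.5828; b·c/n = 88·52/326 = 14.0368
Stratum 3 (High): n = 514; a·d/n = 286·83/514 = 46.1829; b·c/n = 108·37/514 = 7.7743
OR_MH = (24.5014 + 23.5828 + 46.1829) / (6.5271 + 14.0368 + 7.7743) = 94.2671 / 28.3382 = 3.32650

3.33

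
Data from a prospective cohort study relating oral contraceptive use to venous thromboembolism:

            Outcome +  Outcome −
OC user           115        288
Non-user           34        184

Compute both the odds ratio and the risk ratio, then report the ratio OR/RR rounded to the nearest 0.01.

Cells: a = 115, b = 288, c = 34, d = 184.
OR = (115·184)/(288·34) = 21160/9792 = 2.16095
Risk in exposed = 115/403 = 0.28536; risk in unexposed = 34/218 = 0.15596; RR = 1.82966
OR/RR = 2.16095 / 1.82966 = 1.18107
The outcome is not rare, so the OR lies further from 1 than the RR.

1.18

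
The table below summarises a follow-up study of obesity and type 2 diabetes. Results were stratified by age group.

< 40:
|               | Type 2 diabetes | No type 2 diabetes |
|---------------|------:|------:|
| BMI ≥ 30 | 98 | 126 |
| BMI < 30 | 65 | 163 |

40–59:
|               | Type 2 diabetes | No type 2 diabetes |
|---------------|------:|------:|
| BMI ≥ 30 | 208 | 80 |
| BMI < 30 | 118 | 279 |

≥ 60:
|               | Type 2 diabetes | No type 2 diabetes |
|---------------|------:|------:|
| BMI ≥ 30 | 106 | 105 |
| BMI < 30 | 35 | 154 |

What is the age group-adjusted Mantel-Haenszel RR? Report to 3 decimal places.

2.194

RR_MH = Σ(aᵢ·n₀ᵢ/nᵢ) / Σ(cᵢ·n₁ᵢ/nᵢ), with n₁ᵢ = aᵢ+bᵢ (exposed), n₀ᵢ = cᵢ+dᵢ (unexposed), nᵢ = n₁ᵢ+n₀ᵢ.
Stratum 1 (< 40): n₁ = 224, n₀ = 228, n = 452; a·n₀/n = 98·228/452 = 49.4336; c·n₁/n = 65·224/452 = 32.2124
Stratum 2 (40–59): n₁ = 288, n₀ = 397, n = 685; a·n₀/n = 208·397/685 = 120.5489; c·n₁/n = 118·288/685 = 49.6117
Stratum 3 (≥ 60): n₁ = 211, n₀ = 189, n = 400; a·n₀/n = 106·189/400 = 50.0850; c·n₁/n = 35·211/400 = 18.4625
RR_MH = (49.4336 + 120.5489 + 50.0850) / (32.2124 + 49.6117 + 18.4625) = 220.0675 / 100.2866 = 2.19439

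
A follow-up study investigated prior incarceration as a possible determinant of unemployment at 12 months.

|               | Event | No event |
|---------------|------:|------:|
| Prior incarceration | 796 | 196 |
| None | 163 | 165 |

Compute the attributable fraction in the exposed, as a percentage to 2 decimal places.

38.07

Cells: a = 796, b = 196, c = 163, d = 165.
Risk in exposed = 796/992 = 0.80242; risk in unexposed = 163/328 = 0.49695.
RR = 0.80242/0.49695 = 1.61468
AR% = (RR − 1)/RR × 100 = (1.61468 − 1)/1.61468 × 100 = 38.0684%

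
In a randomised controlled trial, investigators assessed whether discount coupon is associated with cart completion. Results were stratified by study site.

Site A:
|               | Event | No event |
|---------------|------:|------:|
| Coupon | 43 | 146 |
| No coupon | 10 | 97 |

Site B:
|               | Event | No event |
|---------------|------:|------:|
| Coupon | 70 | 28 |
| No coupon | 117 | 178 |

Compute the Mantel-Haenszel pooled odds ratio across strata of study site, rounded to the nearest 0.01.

3.45

OR_MH = Σ(aᵢdᵢ/nᵢ) / Σ(bᵢcᵢ/nᵢ), where nᵢ is the stratum total.
Stratum 1 (Site A): n = 296; a·d/n = 43·97/296 = 14.0912; b·c/n = 146·10/296 = 4.9324
Stratum 2 (Site B): n = 393; a·d/n = 70·178/393 = 31.7048; b·c/n = 28·117/393 = 8.3359
OR_MH = (14.0912 + 31.7048) / (4.9324 + 8.3359) = 45.7961 / 13.2683 = 3.45154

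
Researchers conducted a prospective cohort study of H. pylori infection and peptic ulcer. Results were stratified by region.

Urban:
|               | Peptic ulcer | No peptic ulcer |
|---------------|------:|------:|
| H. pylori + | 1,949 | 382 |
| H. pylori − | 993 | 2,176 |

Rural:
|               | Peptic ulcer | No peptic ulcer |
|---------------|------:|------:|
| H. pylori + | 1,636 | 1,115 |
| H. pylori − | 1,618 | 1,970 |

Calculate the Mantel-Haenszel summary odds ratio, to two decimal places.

OR_MH = Σ(aᵢdᵢ/nᵢ) / Σ(bᵢcᵢ/nᵢ), where nᵢ is the stratum total.
Stratum 1 (Urban): n = 5500; a·d/n = 1949·2176/5500 = 771.0953; b·c/n = 382·993/5500 = 68.9684
Stratum 2 (Rural): n = 6339; a·d/n = 1636·1970/6339 = 508.4272; b·c/n = 1115·1618/6339 = 284.5985
OR_MH = (771.0953 + 508.4272) / (68.9684 + 284.5985) = 1279.5225 / 353.5669 = 3.61890

3.62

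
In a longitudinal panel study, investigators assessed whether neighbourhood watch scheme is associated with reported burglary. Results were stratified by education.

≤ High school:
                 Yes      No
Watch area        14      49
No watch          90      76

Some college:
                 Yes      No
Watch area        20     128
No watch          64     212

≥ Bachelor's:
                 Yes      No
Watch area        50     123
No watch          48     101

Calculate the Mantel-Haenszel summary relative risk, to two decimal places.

0.64

RR_MH = Σ(aᵢ·n₀ᵢ/nᵢ) / Σ(cᵢ·n₁ᵢ/nᵢ), with n₁ᵢ = aᵢ+bᵢ (exposed), n₀ᵢ = cᵢ+dᵢ (unexposed), nᵢ = n₁ᵢ+n₀ᵢ.
Stratum 1 (≤ High school): n₁ = 63, n₀ = 166, n = 229; a·n₀/n = 14·166/229 = 10.1485; c·n₁/n = 90·63/229 = 24.7598
Stratum 2 (Some college): n₁ = 148, n₀ = 276, n = 424; a·n₀/n = 20·276/424 = 13.0189; c·n₁/n = 64·148/424 = 22.3396
Stratum 3 (≥ Bachelor's): n₁ = 173, n₀ = 149, n = 322; a·n₀/n = 50·149/322 = 23.1366; c·n₁/n = 48·173/322 = 25.7888
RR_MH = (10.1485 + 13.0189 + 23.1366) / (24.7598 + 22.3396 + 25.7888) = 46.3040 / 72.8883 = 0.63527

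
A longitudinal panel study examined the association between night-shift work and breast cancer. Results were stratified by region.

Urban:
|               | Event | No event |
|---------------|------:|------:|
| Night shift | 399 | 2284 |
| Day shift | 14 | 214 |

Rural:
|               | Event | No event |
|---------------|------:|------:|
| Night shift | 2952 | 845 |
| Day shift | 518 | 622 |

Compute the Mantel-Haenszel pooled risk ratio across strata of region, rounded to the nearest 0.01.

1.73

RR_MH = Σ(aᵢ·n₀ᵢ/nᵢ) / Σ(cᵢ·n₁ᵢ/nᵢ), with n₁ᵢ = aᵢ+bᵢ (exposed), n₀ᵢ = cᵢ+dᵢ (unexposed), nᵢ = n₁ᵢ+n₀ᵢ.
Stratum 1 (Urban): n₁ = 2683, n₀ = 228, n = 2911; a·n₀/n = 399·228/2911 = 31.2511; c·n₁/n = 14·2683/2911 = 12.9035
Stratum 2 (Rural): n₁ = 3797, n₀ = 1140, n = 4937; a·n₀/n = 2952·1140/4937 = 681.6447; c·n₁/n = 518·3797/4937 = 398.3889
RR_MH = (31.2511 + 681.6447) / (12.9035 + 398.3889) = 712.8958 / 411.2924 = 1.73331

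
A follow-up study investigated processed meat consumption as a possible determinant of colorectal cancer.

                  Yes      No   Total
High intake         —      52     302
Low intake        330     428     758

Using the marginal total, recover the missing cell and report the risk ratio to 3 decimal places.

1.901

The missing cell is in the exposed row: 302 − 52 = 250.
So a = 250, b = 52, c = 330, d = 428.
RR = [a/(a+b)] / [c/(c+d)] = (250/302) / (330/758) = 0.82781/0.43536 = 1.90146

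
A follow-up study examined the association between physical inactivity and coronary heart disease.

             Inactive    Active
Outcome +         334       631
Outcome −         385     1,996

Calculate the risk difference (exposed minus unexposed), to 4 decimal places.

0.2243

Reading the table with exposure as columns: a = 334 (Inactive, case), b = 385 (Inactive, non-case), c = 631 (Active, case), d = 1996.
Risk in exposed = 334/719 = 0.464534; risk in unexposed = 631/2627 = 0.240198.
Risk difference = 0.464534 − 0.240198 = 0.224336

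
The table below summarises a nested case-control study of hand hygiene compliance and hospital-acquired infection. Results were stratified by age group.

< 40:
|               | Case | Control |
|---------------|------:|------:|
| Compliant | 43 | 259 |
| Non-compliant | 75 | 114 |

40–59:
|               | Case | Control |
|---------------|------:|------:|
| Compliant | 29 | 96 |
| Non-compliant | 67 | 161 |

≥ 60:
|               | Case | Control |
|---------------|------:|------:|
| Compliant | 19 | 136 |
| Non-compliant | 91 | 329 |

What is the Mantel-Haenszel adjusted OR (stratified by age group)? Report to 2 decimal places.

0.43

OR_MH = Σ(aᵢdᵢ/nᵢ) / Σ(bᵢcᵢ/nᵢ), where nᵢ is the stratum total.
Stratum 1 (< 40): n = 491; a·d/n = 43·114/491 = 9.9837; b·c/n = 259·75/491 = 39.5621
Stratum 2 (40–59): n = 353; a·d/n = 29·161/353 = 13.2266; b·c/n = 96·67/353 = 18.2210
Stratum 3 (≥ 60): n = 575; a·d/n = 19·329/575 = 10.8713; b·c/n = 136·91/575 = 21.5235
OR_MH = (9.9837 + 13.2266 + 10.8713) / (39.5621 + 18.2210 + 21.5235) = 34.0816 / 79.3066 = 0.42975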